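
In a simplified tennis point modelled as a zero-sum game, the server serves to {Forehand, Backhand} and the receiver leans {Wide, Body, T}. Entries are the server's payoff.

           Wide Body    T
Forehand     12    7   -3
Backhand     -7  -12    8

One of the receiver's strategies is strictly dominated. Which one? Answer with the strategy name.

Body holds the server's payoff strictly below Wide in every row: 7 < 12, -12 < -7.
So Wide is strictly dominated for the receiver.

Wide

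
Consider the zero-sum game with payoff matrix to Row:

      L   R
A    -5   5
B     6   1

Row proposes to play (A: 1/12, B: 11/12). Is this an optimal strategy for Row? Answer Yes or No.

No

Against L this mix gives (1/12)·(-5) + (11/12)·6 = 61/12.
Against R this mix gives (1/12)·5 + (11/12)·1 = 4/3.
Column will play R, holding Row to 4/3. Shifting weight toward the row that does better against R would raise this floor (the equalizing mix achieves 7/3 against both R and L), so the proposed strategy is not optimal.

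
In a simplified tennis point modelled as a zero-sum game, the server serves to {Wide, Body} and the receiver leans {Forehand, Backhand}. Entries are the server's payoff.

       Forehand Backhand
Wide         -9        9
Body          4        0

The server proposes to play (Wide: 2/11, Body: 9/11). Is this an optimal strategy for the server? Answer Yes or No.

Against Forehand this mix gives (2/11)·(-9) + (9/11)·4 = 18/11.
Against Backhand this mix gives (2/11)·9 + (9/11)·0 = 18/11.
All of the receiver's active replies (Forehand, Backhand) yield 18/11, and no column does worse for the server. The mix makes the receiver indifferent and guarantees 18/11, so it is optimal.

Yes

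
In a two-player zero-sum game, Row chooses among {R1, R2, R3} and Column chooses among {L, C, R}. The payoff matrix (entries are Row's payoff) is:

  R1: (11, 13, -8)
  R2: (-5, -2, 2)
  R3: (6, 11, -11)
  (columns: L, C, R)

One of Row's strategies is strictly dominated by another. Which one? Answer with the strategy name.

R3

R1 gives a strictly higher payoff than R3 against every column: 11 > 6, 13 > 11, -8 > -11.
So R3 is strictly dominated and Row never plays it.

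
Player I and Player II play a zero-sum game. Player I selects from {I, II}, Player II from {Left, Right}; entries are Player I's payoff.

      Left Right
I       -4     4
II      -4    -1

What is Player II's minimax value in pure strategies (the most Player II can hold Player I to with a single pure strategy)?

-4

Column maxima: Left → -4, Right → 4.
The smallest of these is -4.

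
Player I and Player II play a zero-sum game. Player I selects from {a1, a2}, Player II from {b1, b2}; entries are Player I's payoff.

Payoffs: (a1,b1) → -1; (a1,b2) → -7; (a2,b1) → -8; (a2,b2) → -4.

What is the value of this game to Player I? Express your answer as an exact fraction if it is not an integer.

Row minima: a1 → -7, a2 → -8; maximin = -7.
Column maxima: b1 → -1, b2 → -4; minimax = -4.
-7 ≠ -4, so there is no saddle point; optimal play is mixed.
Let Player I play a1 with probability p. Expected payoff against b1: (-1)p + (-8)(1−p) = 7p − 8; against b2: (-7)p + (-4)(1−p) = −3p − 4.
Setting these equal: 7p − 8 = −3p − 4 ⇒ 10p = 4 ⇒ p = 2/5, and the value is (7)·(2/5) − 8 = -26/5.
For Player II: with q = P(b1), equating a1's and a2's payoffs gives 6q − 7 = −4q − 4 ⇒ q = 3/10.

-26/5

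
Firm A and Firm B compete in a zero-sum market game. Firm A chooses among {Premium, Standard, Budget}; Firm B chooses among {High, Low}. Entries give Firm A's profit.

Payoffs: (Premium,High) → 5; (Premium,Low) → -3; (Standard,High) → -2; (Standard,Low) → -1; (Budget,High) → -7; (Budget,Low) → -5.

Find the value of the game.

-11/9

Row minima: Premium → -3, Standard → -2, Budget → -7; maximin = -2.
Column maxima: High → 5, Low → -1; minimax = -1.
-2 ≠ -1, so there is no saddle point; optimal play is mixed.
Budget is strictly dominated by Premium, so Firm A never plays it.
On the remaining 2×2 (Premium, Standard vs High, Low):
Let Firm A play Premium with probability p. Expected payoff against High: 5p + (-2)(1−p) = 7p − 2; against Low: (-3)p + (-1)(1−p) = −2p − 1.
Setting these equal: 7p − 2 = −2p − 1 ⇒ 9p = 1 ⇒ p = 1/9, and the value is (7)·(1/9) − 2 = -11/9.
For Firm B: with q = P(High), equating Premium's and Standard's payoffs gives 8q − 3 = −q − 1 ⇒ q = 2/9.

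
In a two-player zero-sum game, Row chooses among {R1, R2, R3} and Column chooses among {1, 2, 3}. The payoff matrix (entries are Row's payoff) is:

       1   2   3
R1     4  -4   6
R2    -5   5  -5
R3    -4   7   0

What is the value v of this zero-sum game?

Row minima: R1 → -4, R2 → -5, R3 → -4; maximin = -4.
Column maxima: 1 → 4, 2 → 7, 3 → 6; minimax = 4.
-4 ≠ 4, so there is no saddle point; optimal play is mixed.
R2 is strictly dominated by R3, so Row never plays it.
With R2 eliminated, 3 is strictly dominated by 1 (it gives Row strictly more in every remaining row), so Column never plays it.
On the remaining 2×2 (R1, R3 vs 1, 2):
Let Row play R1 with probability p. Expected payoff against 1: 4p + (-4)(1−p) = 8p − 4; against 2: (-4)p + 7(1−p) = −11p + 7.
Setting these equal: 8p − 4 = −11p + 7 ⇒ 19p = 11 ⇒ p = 11/19, and the value is (8)·(11/19) − 4 = 12/19.
For Column: with q = P(1), equating R1's and R3's payoffs gives 8q − 4 = −11q + 7 ⇒ q = 11/19.

12/19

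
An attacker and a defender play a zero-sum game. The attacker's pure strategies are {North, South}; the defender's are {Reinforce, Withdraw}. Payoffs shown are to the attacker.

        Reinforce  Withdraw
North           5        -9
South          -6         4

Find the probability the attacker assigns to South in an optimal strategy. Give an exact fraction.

7/12

Row minima: North → -9, South → -6; maximin = -6.
Column maxima: Reinforce → 5, Withdraw → 4; minimax = 4.
-6 ≠ 4, so there is no saddle point; optimal play is mixed.
Let the attacker play North with probability p. Expected payoff against Reinforce: 5p + (-6)(1−p) = 11p − 6; against Withdraw: (-9)p + 4(1−p) = −13p + 4.
Setting these equal: 11p − 6 = −13p + 4 ⇒ 24p = 10 ⇒ p = 5/12, and the value is (11)·(5/12) − 6 = -17/12.
For the defender: with q = P(Reinforce), equating North's and South's payoffs gives 14q − 9 = −10q + 4 ⇒ q = 13/24.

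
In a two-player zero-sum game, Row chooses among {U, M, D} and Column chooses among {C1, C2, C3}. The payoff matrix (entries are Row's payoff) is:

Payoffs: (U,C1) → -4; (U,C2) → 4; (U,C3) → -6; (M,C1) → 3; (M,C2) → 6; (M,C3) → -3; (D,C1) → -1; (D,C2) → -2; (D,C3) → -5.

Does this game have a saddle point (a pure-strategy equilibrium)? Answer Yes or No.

Row minima: U → -6, M → -3, D → -5; maximin = -3.
Column maxima: C1 → 3, C2 → 6, C3 → -3; minimax = -3.
maximin = minimax = -3, so a saddle point exists.

Yes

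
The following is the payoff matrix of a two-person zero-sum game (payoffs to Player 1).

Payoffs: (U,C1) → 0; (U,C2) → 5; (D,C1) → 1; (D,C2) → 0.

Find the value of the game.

Row minima: U → 0, D → 0; maximin = 0.
Column maxima: C1 → 1, C2 → 5; minimax = 1.
0 ≠ 1, so there is no saddle point; optimal play is mixed.
Let Player 1 play U with probability p. Expected payoff against C1: 0p + 1(1−p) = −p + 1; against C2: 5p + 0(1−p) = 5p.
Setting these equal: −p + 1 = 5p ⇒ −6p = -1 ⇒ p = 1/6, and the value is (-1)·(1/6) + 1 = 5/6.
For Player 2: with q = P(C1), equating U's and D's payoffs gives −5q + 5 = q ⇒ q = 5/6.

5/6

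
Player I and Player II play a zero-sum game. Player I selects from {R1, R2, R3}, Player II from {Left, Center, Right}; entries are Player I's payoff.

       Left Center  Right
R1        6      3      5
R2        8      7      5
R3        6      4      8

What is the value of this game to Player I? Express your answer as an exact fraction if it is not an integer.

Row minima: R1 → 3, R2 → 5, R3 → 4; maximin = 5.
Column maxima: Left → 8, Center → 7, Right → 8; minimax = 7.
5 ≠ 7, so there is no saddle point; optimal play is mixed.
Left is strictly dominated by Center (it gives Player I strictly more in every row), so Player II never plays it.
With Left eliminated, R1 is strictly dominated by R3 (R3 gives Player I strictly more in every remaining column), so Player I never plays it.
On the remaining 2×2 (R2, R3 vs Center, Right):
Let Player I play R2 with probability p. Expected payoff against Center: 7p + 4(1−p) = 3p + 4; against Right: 5p + 8(1−p) = −3p + 8.
Setting these equal: 3p + 4 = −3p + 8 ⇒ 6p = 4 ⇒ p = 2/3, and the value is (3)·(2/3) + 4 = 6.
For Player II: with q = P(Center), equating R2's and R3's payoffs gives 2q + 5 = −4q + 8 ⇒ q = 1/2.

6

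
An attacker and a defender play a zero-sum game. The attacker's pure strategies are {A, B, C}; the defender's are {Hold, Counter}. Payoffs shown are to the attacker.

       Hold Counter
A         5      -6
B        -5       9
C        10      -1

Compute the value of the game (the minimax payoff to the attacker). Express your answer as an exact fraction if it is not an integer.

17/5

Row minima: A → -6, B → -5, C → -1; maximin = -1.
Column maxima: Hold → 10, Counter → 9; minimax = 9.
-1 ≠ 9, so there is no saddle point; optimal play is mixed.
A is strictly dominated by C, so the attacker never plays it.
On the remaining 2×2 (B, C vs Hold, Counter):
Let the attacker play B with probability p. Expected payoff against Hold: (-5)p + 10(1−p) = −15p + 10; against Counter: 9p + (-1)(1−p) = 10p − 1.
Setting these equal: −15p + 10 = 10p − 1 ⇒ −25p = -11 ⇒ p = 11/25, and the value is (-15)·(11/25) + 10 = 17/5.
For the defender: with q = P(Hold), equating B's and C's payoffs gives −14q + 9 = 11q − 1 ⇒ q = 2/5.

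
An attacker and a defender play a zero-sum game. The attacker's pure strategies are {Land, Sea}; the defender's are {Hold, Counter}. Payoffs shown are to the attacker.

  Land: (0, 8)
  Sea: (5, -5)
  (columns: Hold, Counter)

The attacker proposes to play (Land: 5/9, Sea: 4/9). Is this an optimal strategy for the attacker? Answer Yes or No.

Yes

Against Hold this mix gives (5/9)·0 + (4/9)·5 = 20/9.
Against Counter this mix gives (5/9)·8 + (4/9)·(-5) = 20/9.
All of the defender's active replies (Hold, Counter) yield 20/9, and no column does worse for the attacker. The mix makes the defender indifferent and guarantees 20/9, so it is optimal.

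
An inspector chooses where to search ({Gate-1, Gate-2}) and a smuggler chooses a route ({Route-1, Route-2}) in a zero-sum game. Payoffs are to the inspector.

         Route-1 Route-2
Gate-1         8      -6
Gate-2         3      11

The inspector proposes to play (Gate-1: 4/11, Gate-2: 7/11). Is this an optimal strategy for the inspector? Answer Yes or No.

Against Route-1 this mix gives (4/11)·8 + (7/11)·3 = 53/11.
Against Route-2 this mix gives (4/11)·(-6) + (7/11)·11 = 53/11.
All of the smuggler's active replies (Route-1, Route-2) yield 53/11, and no column does worse for the inspector. The mix makes the smuggler indifferent and guarantees 53/11, so it is optimal.

Yes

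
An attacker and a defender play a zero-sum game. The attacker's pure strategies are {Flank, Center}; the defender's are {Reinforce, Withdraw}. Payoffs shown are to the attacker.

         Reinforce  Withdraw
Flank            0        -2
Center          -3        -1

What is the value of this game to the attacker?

-3/2

Row minima: Flank → -2, Center → -3; maximin = -2.
Column maxima: Reinforce → 0, Withdraw → -1; minimax = -1.
-2 ≠ -1, so there is no saddle point; optimal play is mixed.
Let the attacker play Flank with probability p. Expected payoff against Reinforce: 0p + (-3)(1−p) = 3p − 3; against Withdraw: (-2)p + (-1)(1−p) = −p − 1.
Setting these equal: 3p − 3 = −p − 1 ⇒ 4p = 2 ⇒ p = 1/2, and the value is (3)·(1/2) − 3 = -3/2.
For the defender: with q = P(Reinforce), equating Flank's and Center's payoffs gives 2q − 2 = −2q − 1 ⇒ q = 1/4.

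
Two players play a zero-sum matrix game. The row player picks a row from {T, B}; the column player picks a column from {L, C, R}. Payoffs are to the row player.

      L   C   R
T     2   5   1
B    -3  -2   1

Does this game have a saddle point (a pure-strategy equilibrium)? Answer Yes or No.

Yes

Row minima: T → 1, B → -3; maximin = 1.
Column maxima: L → 2, C → 5, R → 1; minimax = 1.
maximin = minimax = 1, so a saddle point exists.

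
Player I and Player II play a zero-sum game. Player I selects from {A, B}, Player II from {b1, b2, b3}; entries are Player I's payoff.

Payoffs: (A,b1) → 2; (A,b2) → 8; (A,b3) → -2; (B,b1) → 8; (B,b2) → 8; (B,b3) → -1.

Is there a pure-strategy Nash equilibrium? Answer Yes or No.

Yes

Row minima: A → -2, B → -1; maximin = -1.
Column maxima: b1 → 8, b2 → 8, b3 → -1; minimax = -1.
maximin = minimax = -1, so a saddle point exists.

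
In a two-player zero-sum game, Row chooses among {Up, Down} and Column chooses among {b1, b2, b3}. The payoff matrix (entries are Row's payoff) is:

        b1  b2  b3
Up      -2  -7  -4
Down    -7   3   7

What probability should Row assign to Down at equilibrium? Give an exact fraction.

Row minima: Up → -7, Down → -7; maximin = -7.
Column maxima: b1 → -2, b2 → 3, b3 → 7; minimax = -2.
-7 ≠ -2, so there is no saddle point; optimal play is mixed.
b3 is strictly dominated by b2 (it gives Row strictly more in every row), so Column never plays it.
On the remaining 2×2 (Up, Down vs b1, b2):
Let Row play Up with probability p. Expected payoff against b1: (-2)p + (-7)(1−p) = 5p − 7; against b2: (-7)p + 3(1−p) = −10p + 3.
Setting these equal: 5p − 7 = −10p + 3 ⇒ 15p = 10 ⇒ p = 2/3, and the value is (5)·(2/3) − 7 = -11/3.
For Column: with q = P(b1), equating Up's and Down's payoffs gives 5q − 7 = −10q + 3 ⇒ q = 2/3.

1/3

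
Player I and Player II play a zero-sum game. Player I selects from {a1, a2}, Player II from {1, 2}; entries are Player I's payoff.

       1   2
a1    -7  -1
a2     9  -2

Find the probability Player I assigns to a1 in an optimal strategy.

Row minima: a1 → -7, a2 → -2; maximin = -2.
Column maxima: 1 → 9, 2 → -1; minimax = -1.
-2 ≠ -1, so there is no saddle point; optimal play is mixed.
Let Player I play a1 with probability p. Expected payoff against 1: (-7)p + 9(1−p) = −16p + 9; against 2: (-1)p + (-2)(1−p) = p − 2.
Setting these equal: −16p + 9 = p − 2 ⇒ −17p = -11 ⇒ p = 11/17, and the value is (-16)·(11/17) + 9 = -23/17.
For Player II: with q = P(1), equating a1's and a2's payoffs gives −6q − 1 = 11q − 2 ⇒ q = 1/17.

11/17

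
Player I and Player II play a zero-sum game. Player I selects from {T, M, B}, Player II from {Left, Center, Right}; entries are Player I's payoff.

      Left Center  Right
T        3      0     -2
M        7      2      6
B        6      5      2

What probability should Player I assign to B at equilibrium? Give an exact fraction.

Row minima: T → -2, M → 2, B → 2; maximin = 2.
Column maxima: Left → 7, Center → 5, Right → 6; minimax = 5.
2 ≠ 5, so there is no saddle point; optimal play is mixed.
T is strictly dominated by M, so Player I never plays it.
Left is strictly dominated by Center (it gives Player I strictly more in every row), so Player II never plays it.
On the remaining 2×2 (M, B vs Center, Right):
Let Player I play M with probability p. Expected payoff against Center: 2p + 5(1−p) = −3p + 5; against Right: 6p + 2(1−p) = 4p + 2.
Setting these equal: −3p + 5 = 4p + 2 ⇒ −7p = -3 ⇒ p = 3/7, and the value is (-3)·(3/7) + 5 = 26/7.
For Player II: with q = P(Center), equating M's and B's payoffs gives −4q + 6 = 3q + 2 ⇒ q = 4/7.

4/7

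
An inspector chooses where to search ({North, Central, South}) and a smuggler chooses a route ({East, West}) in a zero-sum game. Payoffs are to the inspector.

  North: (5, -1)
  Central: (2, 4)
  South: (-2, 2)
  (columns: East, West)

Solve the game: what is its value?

11/4

Row minima: North → -1, Central → 2, South → -2; maximin = 2.
Column maxima: East → 5, West → 4; minimax = 4.
2 ≠ 4, so there is no saddle point; optimal play is mixed.
South is strictly dominated by Central, so the inspector never plays it.
On the remaining 2×2 (North, Central vs East, West):
Let the inspector play North with probability p. Expected payoff against East: 5p + 2(1−p) = 3p + 2; against West: (-1)p + 4(1−p) = −5p + 4.
Setting these equal: 3p + 2 = −5p + 4 ⇒ 8p = 2 ⇒ p = 1/4, and the value is (3)·(1/4) + 2 = 11/4.
For the smuggler: with q = P(East), equating North's and Central's payoffs gives 6q − 1 = −2q + 4 ⇒ q = 5/8.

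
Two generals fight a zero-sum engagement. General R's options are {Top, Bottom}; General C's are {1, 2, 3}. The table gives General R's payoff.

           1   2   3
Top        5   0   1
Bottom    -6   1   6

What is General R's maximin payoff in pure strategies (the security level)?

0

Row minima: Top → 0, Bottom → -6.
The best of these is 0.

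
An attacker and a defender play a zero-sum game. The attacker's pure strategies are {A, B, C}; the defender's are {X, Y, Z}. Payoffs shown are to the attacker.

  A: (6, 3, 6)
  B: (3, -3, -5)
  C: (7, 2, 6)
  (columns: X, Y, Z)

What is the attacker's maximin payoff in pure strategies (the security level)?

3

Row minima: A → 3, B → -5, C → 2.
The best of these is 3.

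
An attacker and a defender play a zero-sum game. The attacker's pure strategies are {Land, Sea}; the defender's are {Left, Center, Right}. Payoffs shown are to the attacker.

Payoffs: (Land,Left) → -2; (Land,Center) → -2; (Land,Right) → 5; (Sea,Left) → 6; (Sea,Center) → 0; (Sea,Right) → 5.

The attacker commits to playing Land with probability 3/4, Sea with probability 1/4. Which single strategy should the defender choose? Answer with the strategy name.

If the defender plays Left, the attacker's expected payoff is (3/4)·(-2) + (1/4)·6 = 0.
If the defender plays Center, the attacker's expected payoff is (3/4)·(-2) + (1/4)·0 = -3/2.
If the defender plays Right, the attacker's expected payoff is (3/4)·5 + (1/4)·5 = 5.
The defender minimizes the attacker's payoff; the smallest is -3/2, so the best response is Center.

Center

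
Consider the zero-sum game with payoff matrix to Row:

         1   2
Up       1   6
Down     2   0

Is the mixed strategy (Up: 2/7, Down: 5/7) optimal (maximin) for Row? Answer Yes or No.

Yes

Against 1 this mix gives (2/7)·1 + (5/7)·2 = 12/7.
Against 2 this mix gives (2/7)·6 + (5/7)·0 = 12/7.
All of Column's active replies (1, 2) yield 12/7, and no column does worse for Row. The mix makes Column indifferent and guarantees 12/7, so it is optimal.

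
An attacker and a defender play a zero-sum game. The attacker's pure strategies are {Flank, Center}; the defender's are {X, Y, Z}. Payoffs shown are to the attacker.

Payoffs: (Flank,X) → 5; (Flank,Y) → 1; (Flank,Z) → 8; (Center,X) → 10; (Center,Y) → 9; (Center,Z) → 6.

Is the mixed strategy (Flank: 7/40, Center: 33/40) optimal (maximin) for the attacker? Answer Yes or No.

No

Against X this mix gives (7/40)·5 + (33/40)·10 = 73/8.
Against Y this mix gives (7/40)·1 + (33/40)·9 = 38/5.
Against Z this mix gives (7/40)·8 + (33/40)·6 = 127/20.
The defender will play Z, holding the attacker to 127/20. Shifting weight toward the row that does better against Z would raise this floor (the equalizing mix achieves 33/5 against both Z and Y), so the proposed strategy is not optimal.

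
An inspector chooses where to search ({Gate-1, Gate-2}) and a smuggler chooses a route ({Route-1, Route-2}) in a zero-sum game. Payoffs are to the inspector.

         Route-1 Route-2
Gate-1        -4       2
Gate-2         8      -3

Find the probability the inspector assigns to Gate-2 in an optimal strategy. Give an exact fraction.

6/17

Row minima: Gate-1 → -4, Gate-2 → -3; maximin = -3.
Column maxima: Route-1 → 8, Route-2 → 2; minimax = 2.
-3 ≠ 2, so there is no saddle point; optimal play is mixed.
Let the inspector play Gate-1 with probability p. Expected payoff against Route-1: (-4)p + 8(1−p) = −12p + 8; against Route-2: 2p + (-3)(1−p) = 5p − 3.
Setting these equal: −12p + 8 = 5p − 3 ⇒ −17p = -11 ⇒ p = 11/17, and the value is (-12)·(11/17) + 8 = 4/17.
For the smuggler: with q = P(Route-1), equating Gate-1's and Gate-2's payoffs gives −6q + 2 = 11q − 3 ⇒ q = 5/17.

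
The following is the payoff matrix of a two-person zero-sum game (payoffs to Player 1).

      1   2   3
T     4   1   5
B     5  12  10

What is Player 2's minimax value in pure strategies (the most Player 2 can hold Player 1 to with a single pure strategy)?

5

Column maxima: 1 → 5, 2 → 12, 3 → 10.
The smallest of these is 5.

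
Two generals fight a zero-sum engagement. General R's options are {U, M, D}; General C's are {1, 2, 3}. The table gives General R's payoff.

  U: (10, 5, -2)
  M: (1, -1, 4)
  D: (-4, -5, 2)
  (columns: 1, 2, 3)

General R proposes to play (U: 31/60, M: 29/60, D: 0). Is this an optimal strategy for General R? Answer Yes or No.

No

Against 1 this mix gives (31/60)·10 + (29/60)·1 = 113/20.
Against 2 this mix gives (31/60)·5 + (29/60)·(-1) = 21/10.
Against 3 this mix gives (31/60)·(-2) + (29/60)·4 = 9/10.
General C will play 3, holding General R to 9/10. Shifting weight toward the row that does better against 3 would raise this floor (the equalizing mix achieves 3/2 against both 3 and 2), so the proposed strategy is not optimal.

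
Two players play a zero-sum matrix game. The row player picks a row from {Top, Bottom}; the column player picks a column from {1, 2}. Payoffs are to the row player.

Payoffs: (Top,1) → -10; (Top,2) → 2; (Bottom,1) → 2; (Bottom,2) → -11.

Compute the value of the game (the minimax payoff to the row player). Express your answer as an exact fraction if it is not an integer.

Row minima: Top → -10, Bottom → -11; maximin = -10.
Column maxima: 1 → 2, 2 → 2; minimax = 2.
-10 ≠ 2, so there is no saddle point; optimal play is mixed.
Let the row player play Top with probability p. Expected payoff against 1: (-10)p + 2(1−p) = −12p + 2; against 2: 2p + (-11)(1−p) = 13p − 11.
Setting these equal: −12p + 2 = 13p − 11 ⇒ −25p = -13 ⇒ p = 13/25, and the value is (-12)·(13/25) + 2 = -106/25.
For the column player: with q = P(1), equating Top's and Bottom's payoffs gives −12q + 2 = 13q − 11 ⇒ q = 13/25.

-106/25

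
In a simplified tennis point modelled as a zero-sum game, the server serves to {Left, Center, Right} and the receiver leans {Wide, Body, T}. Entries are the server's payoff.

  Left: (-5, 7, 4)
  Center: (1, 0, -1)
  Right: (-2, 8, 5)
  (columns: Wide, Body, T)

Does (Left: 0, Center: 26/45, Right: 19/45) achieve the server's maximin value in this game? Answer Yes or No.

No

Against Wide this mix gives (26/45)·1 + (19/45)·(-2) = -4/15.
Against Body this mix gives (26/45)·0 + (19/45)·8 = 152/45.
Against T this mix gives (26/45)·(-1) + (19/45)·5 = 23/15.
The receiver will play Wide, holding the server to -4/15. Shifting weight toward the row that does better against Wide would raise this floor (the equalizing mix achieves 1/3 against both Wide and T), so the proposed strategy is not optimal.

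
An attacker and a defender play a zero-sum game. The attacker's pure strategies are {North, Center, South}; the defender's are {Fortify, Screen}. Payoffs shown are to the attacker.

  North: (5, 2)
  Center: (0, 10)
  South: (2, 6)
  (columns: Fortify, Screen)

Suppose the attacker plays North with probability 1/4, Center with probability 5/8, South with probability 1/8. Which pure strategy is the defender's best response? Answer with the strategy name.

Fortify

If the defender plays Fortify, the attacker's expected payoff is (1/4)·5 + (5/8)·0 + (1/8)·2 = 3/2.
If the defender plays Screen, the attacker's expected payoff is (1/4)·2 + (5/8)·10 + (1/8)·6 = 15/2.
The defender minimizes the attacker's payoff; the smallest is 3/2, so the best response is Fortify.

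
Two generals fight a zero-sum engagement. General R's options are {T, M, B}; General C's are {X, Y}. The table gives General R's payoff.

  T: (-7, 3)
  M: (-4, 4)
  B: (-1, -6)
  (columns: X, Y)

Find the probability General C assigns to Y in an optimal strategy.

Row minima: T → -7, M → -4, B → -6; maximin = -4.
Column maxima: X → -1, Y → 4; minimax = -1.
-4 ≠ -1, so there is no saddle point; optimal play is mixed.
T is strictly dominated by M, so General R never plays it.
On the remaining 2×2 (M, B vs X, Y):
Let General R play M with probability p. Expected payoff against X: (-4)p + (-1)(1−p) = −3p − 1; against Y: 4p + (-6)(1−p) = 10p − 6.
Setting these equal: −3p − 1 = 10p − 6 ⇒ −13p = -5 ⇒ p = 5/13, and the value is (-3)·(5/13) − 1 = -28/13.
For General C: with q = P(X), equating M's and B's payoffs gives −8q + 4 = 5q − 6 ⇒ q = 10/13.

3/13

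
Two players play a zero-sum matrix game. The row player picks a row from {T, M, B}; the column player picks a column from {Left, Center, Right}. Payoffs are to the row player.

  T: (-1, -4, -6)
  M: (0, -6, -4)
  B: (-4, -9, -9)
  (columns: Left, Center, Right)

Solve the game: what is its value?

Row minima: T → -6, M → -6, B → -9; maximin = -6.
Column maxima: Left → 0, Center → -4, Right → -4; minimax = -4.
-6 ≠ -4, so there is no saddle point; optimal play is mixed.
B is strictly dominated by T, so the row player never plays it.
Left is strictly dominated by Center (it gives the row player strictly more in every row), so the column player never plays it.
On the remaining 2×2 (T, M vs Center, Right):
Let the row player play T with probability p. Expected payoff against Center: (-4)p + (-6)(1−p) = 2p − 6; against Right: (-6)p + (-4)(1−p) = −2p − 4.
Setting these equal: 2p − 6 = −2p − 4 ⇒ 4p = 2 ⇒ p = 1/2, and the value is (2)·(1/2) − 6 = -5.
For the column player: with q = P(Center), equating T's and M's payoffs gives 2q − 6 = −2q − 4 ⇒ q = 1/2.

-5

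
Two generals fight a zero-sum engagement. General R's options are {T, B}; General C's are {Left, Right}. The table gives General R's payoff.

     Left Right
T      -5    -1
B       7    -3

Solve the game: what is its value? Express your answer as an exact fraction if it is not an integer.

-11/7

Row minima: T → -5, B → -3; maximin = -3.
Column maxima: Left → 7, Right → -1; minimax = -1.
-3 ≠ -1, so there is no saddle point; optimal play is mixed.
Let General R play T with probability p. Expected payoff against Left: (-5)p + 7(1−p) = −12p + 7; against Right: (-1)p + (-3)(1−p) = 2p − 3.
Setting these equal: −12p + 7 = 2p − 3 ⇒ −14p = -10 ⇒ p = 5/7, and the value is (-12)·(5/7) + 7 = -11/7.
For General C: with q = P(Left), equating T's and B's payoffs gives −4q − 1 = 10q − 3 ⇒ q = 1/7.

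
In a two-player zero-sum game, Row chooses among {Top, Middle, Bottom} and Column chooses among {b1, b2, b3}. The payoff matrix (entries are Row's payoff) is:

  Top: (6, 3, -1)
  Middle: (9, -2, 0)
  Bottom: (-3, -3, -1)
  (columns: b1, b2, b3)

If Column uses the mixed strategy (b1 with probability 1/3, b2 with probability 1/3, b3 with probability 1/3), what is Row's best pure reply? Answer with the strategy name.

Top

Expected payoff of Top: (1/3)·6 + (1/3)·3 + (1/3)·(-1) = 8/3.
Expected payoff of Middle: (1/3)·9 + (1/3)·(-2) + (1/3)·0 = 7/3.
Expected payoff of Bottom: (1/3)·(-3) + (1/3)·(-3) + (1/3)·(-1) = -7/3.
The largest is 8/3, so Row's best response is Top.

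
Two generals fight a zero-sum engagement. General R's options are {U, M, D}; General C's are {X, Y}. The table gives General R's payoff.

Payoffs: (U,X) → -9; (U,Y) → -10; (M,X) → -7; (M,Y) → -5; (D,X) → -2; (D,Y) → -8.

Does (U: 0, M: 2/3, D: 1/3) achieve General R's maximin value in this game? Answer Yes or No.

Against X this mix gives (2/3)·(-7) + (1/3)·(-2) = -16/3.
Against Y this mix gives (2/3)·(-5) + (1/3)·(-8) = -6.
General C will play Y, holding General R to -6. Shifting weight toward the row that does better against Y would raise this floor (the equalizing mix achieves -23/4 against both Y and X), so the proposed strategy is not optimal.

No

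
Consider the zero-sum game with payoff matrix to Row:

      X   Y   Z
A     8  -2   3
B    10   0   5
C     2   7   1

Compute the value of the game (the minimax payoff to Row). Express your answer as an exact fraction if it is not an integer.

35/11

Row minima: A → -2, B → 0, C → 1; maximin = 1.
Column maxima: X → 10, Y → 7, Z → 5; minimax = 5.
1 ≠ 5, so there is no saddle point; optimal play is mixed.
A is strictly dominated by B, so Row never plays it.
X is strictly dominated by Z (it gives Row strictly more in every row), so Column never plays it.
On the remaining 2×2 (B, C vs Y, Z):
Let Row play B with probability p. Expected payoff against Y: 0p + 7(1−p) = −7p + 7; against Z: 5p + 1(1−p) = 4p + 1.
Setting these equal: −7p + 7 = 4p + 1 ⇒ −11p = -6 ⇒ p = 6/11, and the value is (-7)·(6/11) + 7 = 35/11.
For Column: with q = P(Y), equating B's and C's payoffs gives −5q + 5 = 6q + 1 ⇒ q = 4/11.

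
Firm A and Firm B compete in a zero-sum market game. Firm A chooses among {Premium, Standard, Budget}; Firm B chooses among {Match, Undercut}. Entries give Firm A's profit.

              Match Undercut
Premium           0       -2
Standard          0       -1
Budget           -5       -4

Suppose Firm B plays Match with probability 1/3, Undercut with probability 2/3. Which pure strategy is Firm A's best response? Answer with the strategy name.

Standard

Expected payoff of Premium: (1/3)·0 + (2/3)·(-2) = -4/3.
Expected payoff of Standard: (1/3)·0 + (2/3)·(-1) = -2/3.
Expected payoff of Budget: (1/3)·(-5) + (2/3)·(-4) = -13/3.
The largest is -2/3, so Firm A's best response is Standard.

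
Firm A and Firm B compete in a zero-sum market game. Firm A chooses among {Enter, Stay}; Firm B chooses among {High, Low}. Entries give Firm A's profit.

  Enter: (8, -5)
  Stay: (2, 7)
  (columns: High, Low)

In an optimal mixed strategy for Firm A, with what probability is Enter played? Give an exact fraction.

5/18

Row minima: Enter → -5, Stay → 2; maximin = 2.
Column maxima: High → 8, Low → 7; minimax = 7.
2 ≠ 7, so there is no saddle point; optimal play is mixed.
Let Firm A play Enter with probability p. Expected payoff against High: 8p + 2(1−p) = 6p + 2; against Low: (-5)p + 7(1−p) = −12p + 7.
Setting these equal: 6p + 2 = −12p + 7 ⇒ 18p = 5 ⇒ p = 5/18, and the value is (6)·(5/18) + 2 = 11/3.
For Firm B: with q = P(High), equating Enter's and Stay's payoffs gives 13q − 5 = −5q + 7 ⇒ q = 2/3.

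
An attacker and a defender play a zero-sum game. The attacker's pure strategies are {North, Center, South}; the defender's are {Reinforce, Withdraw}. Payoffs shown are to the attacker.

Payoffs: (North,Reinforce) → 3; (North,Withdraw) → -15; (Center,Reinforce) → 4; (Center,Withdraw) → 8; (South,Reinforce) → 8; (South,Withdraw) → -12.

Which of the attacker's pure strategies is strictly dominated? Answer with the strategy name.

North

Center gives a strictly higher payoff than North against every column: 4 > 3, 8 > -15.
So North is strictly dominated and the attacker never plays it.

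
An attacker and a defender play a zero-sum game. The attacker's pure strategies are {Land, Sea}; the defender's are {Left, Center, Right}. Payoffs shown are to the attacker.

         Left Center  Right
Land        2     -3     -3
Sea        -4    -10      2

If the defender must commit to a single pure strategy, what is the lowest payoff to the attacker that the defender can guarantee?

Column maxima: Left → 2, Center → -3, Right → 2.
The smallest of these is -3.

-3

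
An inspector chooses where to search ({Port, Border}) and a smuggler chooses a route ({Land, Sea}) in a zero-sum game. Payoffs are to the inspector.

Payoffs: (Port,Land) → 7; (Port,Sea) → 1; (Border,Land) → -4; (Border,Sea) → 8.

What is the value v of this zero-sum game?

Row minima: Port → 1, Border → -4; maximin = 1.
Column maxima: Land → 7, Sea → 8; minimax = 7.
1 ≠ 7, so there is no saddle point; optimal play is mixed.
Let the inspector play Port with probability p. Expected payoff against Land: 7p + (-4)(1−p) = 11p − 4; against Sea: 1p + 8(1−p) = −7p + 8.
Setting these equal: 11p − 4 = −7p + 8 ⇒ 18p = 12 ⇒ p = 2/3, and the value is (11)·(2/3) − 4 = 10/3.
For the smuggler: with q = P(Land), equating Port's and Border's payoffs gives 6q + 1 = −12q + 8 ⇒ q = 7/18.

10/3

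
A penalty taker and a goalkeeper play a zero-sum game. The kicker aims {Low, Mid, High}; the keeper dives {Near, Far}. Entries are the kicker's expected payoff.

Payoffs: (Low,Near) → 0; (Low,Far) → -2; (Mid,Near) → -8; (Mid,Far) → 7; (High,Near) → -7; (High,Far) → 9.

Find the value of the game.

-7/9

Row minima: Low → -2, Mid → -8, High → -7; maximin = -2.
Column maxima: Near → 0, Far → 9; minimax = 0.
-2 ≠ 0, so there is no saddle point; optimal play is mixed.
Mid is strictly dominated by High, so the kicker never plays it.
On the remaining 2×2 (Low, High vs Near, Far):
Let the kicker play Low with probability p. Expected payoff against Near: 0p + (-7)(1−p) = 7p − 7; against Far: (-2)p + 9(1−p) = −11p + 9.
Setting these equal: 7p − 7 = −11p + 9 ⇒ 18p = 16 ⇒ p = 8/9, and the value is (7)·(8/9) − 7 = -7/9.
For the keeper: with q = P(Near), equating Low's and High's payoffs gives 2q − 2 = −16q + 9 ⇒ q = 11/18.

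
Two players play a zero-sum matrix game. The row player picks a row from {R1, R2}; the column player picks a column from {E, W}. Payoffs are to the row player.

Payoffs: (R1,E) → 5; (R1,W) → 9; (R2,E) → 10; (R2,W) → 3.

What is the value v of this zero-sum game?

Row minima: R1 → 5, R2 → 3; maximin = 5.
Column maxima: E → 10, W → 9; minimax = 9.
5 ≠ 9, so there is no saddle point; optimal play is mixed.
Let the row player play R1 with probability p. Expected payoff against E: 5p + 10(1−p) = −5p + 10; against W: 9p + 3(1−p) = 6p + 3.
Setting these equal: −5p + 10 = 6p + 3 ⇒ −11p = -7 ⇒ p = 7/11, and the value is (-5)·(7/11) + 10 = 75/11.
For the column player: with q = P(E), equating R1's and R2's payoffs gives −4q + 9 = 7q + 3 ⇒ q = 6/11.

75/11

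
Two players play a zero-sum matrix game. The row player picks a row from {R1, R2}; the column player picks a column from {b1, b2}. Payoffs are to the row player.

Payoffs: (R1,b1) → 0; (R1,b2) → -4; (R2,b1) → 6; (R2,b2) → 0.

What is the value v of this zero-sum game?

Row minima: R1 → -4, R2 → 0; maximin = 0.
Column maxima: b1 → 6, b2 → 0; minimax = 0.
Since maximin = minimax = 0, there is a saddle point and the value is 0.

0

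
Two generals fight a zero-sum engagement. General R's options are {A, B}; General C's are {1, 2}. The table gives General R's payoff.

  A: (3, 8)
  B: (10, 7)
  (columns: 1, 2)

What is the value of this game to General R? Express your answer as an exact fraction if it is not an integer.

Row minima: A → 3, B → 7; maximin = 7.
Column maxima: 1 → 10, 2 → 8; minimax = 8.
7 ≠ 8, so there is no saddle point; optimal play is mixed.
Let General R play A with probability p. Expected payoff against 1: 3p + 10(1−p) = −7p + 10; against 2: 8p + 7(1−p) = p + 7.
Setting these equal: −7p + 10 = p + 7 ⇒ −8p = -3 ⇒ p = 3/8, and the value is (-7)·(3/8) + 10 = 59/8.
For General C: with q = P(1), equating A's and B's payoffs gives −5q + 8 = 3q + 7 ⇒ q = 1/8.

59/8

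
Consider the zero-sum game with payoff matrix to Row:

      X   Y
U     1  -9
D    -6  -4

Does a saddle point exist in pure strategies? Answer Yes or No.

No

Row minima: U → -9, D → -6; maximin = -6.
Column maxima: X → 1, Y → -4; minimax = -4.
-6 ≠ -4, so no pure-strategy equilibrium exists.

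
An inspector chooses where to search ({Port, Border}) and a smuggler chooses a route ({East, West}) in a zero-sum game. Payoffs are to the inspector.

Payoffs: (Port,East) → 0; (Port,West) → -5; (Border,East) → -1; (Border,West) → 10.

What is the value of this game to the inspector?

-5/16

Row minima: Port → -5, Border → -1; maximin = -1.
Column maxima: East → 0, West → 10; minimax = 0.
-1 ≠ 0, so there is no saddle point; optimal play is mixed.
Let the inspector play Port with probability p. Expected payoff against East: 0p + (-1)(1−p) = p − 1; against West: (-5)p + 10(1−p) = −15p + 10.
Setting these equal: p − 1 = −15p + 10 ⇒ 16p = 11 ⇒ p = 11/16, and the value is (1)·(11/16) − 1 = -5/16.
For the smuggler: with q = P(East), equating Port's and Border's payoffs gives 5q − 5 = −11q + 10 ⇒ q = 15/16.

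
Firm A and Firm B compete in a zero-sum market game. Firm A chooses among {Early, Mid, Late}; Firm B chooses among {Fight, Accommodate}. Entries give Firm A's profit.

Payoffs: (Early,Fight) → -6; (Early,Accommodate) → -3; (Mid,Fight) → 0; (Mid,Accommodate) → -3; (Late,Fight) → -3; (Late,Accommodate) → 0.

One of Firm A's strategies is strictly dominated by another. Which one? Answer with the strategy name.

Late gives a strictly higher payoff than Early against every column: -3 > -6, 0 > -3.
So Early is strictly dominated and Firm A never plays it.

Early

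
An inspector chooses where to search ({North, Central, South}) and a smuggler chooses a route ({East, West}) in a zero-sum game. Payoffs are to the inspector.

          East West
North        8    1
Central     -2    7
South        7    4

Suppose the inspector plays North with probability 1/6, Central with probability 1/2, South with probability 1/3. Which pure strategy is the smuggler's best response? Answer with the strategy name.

If the smuggler plays East, the inspector's expected payoff is (1/6)·8 + (1/2)·(-2) + (1/3)·7 = 8/3.
If the smuggler plays West, the inspector's expected payoff is (1/6)·1 + (1/2)·7 + (1/3)·4 = 5.
The smuggler minimizes the inspector's payoff; the smallest is 8/3, so the best response is East.

East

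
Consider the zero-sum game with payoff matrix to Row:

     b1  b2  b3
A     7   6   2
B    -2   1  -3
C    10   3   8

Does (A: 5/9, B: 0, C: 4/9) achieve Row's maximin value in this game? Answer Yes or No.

Against b1 this mix gives (5/9)·7 + (4/9)·10 = 25/3.
Against b2 this mix gives (5/9)·6 + (4/9)·3 = 14/3.
Against b3 this mix gives (5/9)·2 + (4/9)·8 = 14/3.
All of Column's active replies (b2, b3) yield 14/3, and no column does worse for Row. The mix makes Column indifferent and guarantees 14/3, so it is optimal.

Yes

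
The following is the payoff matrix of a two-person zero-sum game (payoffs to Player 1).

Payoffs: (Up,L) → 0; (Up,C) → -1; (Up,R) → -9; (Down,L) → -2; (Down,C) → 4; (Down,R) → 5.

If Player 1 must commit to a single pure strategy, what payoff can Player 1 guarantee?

-2

Row minima: Up → -9, Down → -2.
The best of these is -2.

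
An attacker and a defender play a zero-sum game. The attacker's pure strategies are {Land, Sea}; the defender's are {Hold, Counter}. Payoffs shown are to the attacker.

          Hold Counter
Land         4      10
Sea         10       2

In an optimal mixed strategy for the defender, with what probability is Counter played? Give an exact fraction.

3/7

Row minima: Land → 4, Sea → 2; maximin = 4.
Column maxima: Hold → 10, Counter → 10; minimax = 10.
4 ≠ 10, so there is no saddle point; optimal play is mixed.
Let the attacker play Land with probability p. Expected payoff against Hold: 4p + 10(1−p) = −6p + 10; against Counter: 10p + 2(1−p) = 8p + 2.
Setting these equal: −6p + 10 = 8p + 2 ⇒ −14p = -8 ⇒ p = 4/7, and the value is (-6)·(4/7) + 10 = 46/7.
For the defender: with q = P(Hold), equating Land's and Sea's payoffs gives −6q + 10 = 8q + 2 ⇒ q = 4/7.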